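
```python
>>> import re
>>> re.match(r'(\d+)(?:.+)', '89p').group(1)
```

'89'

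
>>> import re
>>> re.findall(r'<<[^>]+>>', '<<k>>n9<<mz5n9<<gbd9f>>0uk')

['<<k>>', '<<mz5n9<<gbd9f>>']

Walking the string: at [0:5] → '<<k>>'; at [7:23] → '<<mz5n9<<gbd9f>>'.
No capturing groups, so `findall` returns the 2 full match strings.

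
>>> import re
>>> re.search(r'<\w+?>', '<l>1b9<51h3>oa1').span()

(0, 3)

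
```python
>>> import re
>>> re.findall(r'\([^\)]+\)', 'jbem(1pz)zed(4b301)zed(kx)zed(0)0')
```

['(1pz)', '(4b301)', '(kx)', '(0)']

Walking the string: at [4:9] → '(1pz)'; at [12:19] → '(4b301)'; at [22:26] → '(kx)'; at [29:32] → '(0)'.
`findall` yields the raw match text (4 of them) because the pattern has no groups.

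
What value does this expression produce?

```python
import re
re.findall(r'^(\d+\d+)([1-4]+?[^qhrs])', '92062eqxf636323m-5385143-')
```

The pattern matches anchored at the start of the string; then one or more of a digit, then one or more of a digit (captured); then one or more of a character in [1-4] (lazy), then any character except [qhrs] (captured).
Walking the string: at [0:6] match '92062e', groups = ('9206', '2e').
2 groups means the one result is a tuple of 2 captured strings — 1 here.

[('9206', '2e')]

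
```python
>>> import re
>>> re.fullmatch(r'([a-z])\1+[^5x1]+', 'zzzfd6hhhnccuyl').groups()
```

After group 1 captures some text, `\1` only succeeds where that same text appears again.
`fullmatch` succeeds only if the pattern covers the string from start to end.
The match spans [0:15] → 'zzzfd6hhhnccuyl'.
Captured: group 1 = 'z'.

('z',)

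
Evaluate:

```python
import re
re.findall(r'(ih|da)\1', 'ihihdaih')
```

['ih']

The backreference `\1` re-matches whatever the first group consumed, character for character.
Scanning left to right: at [0:4] match 'ihih', group 1 = 'ih'.
Because there's exactly one group, `findall` drops the full match and keeps group 1 from the one hit.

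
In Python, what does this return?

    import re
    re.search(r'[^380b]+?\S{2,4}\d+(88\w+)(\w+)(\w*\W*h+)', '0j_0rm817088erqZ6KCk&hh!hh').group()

'j_0rm817088erqZ6KCk&hh'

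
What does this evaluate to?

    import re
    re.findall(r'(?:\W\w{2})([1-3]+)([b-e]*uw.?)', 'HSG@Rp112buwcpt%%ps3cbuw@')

[('112', 'buwc'), ('3', 'cbuw@')]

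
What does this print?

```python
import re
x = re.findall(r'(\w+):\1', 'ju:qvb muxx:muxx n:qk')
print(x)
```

['muxx']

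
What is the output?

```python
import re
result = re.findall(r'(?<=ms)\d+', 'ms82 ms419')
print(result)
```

['82', '419']

The `(?=…)`/`(?<=…)` assertion just peeks at neighbouring text; it doesn't advance the match position.
Matches: at [2:4] → '82'; at [7:10] → '419'.
`findall` yields the raw match text (2 of them) because the pattern has no groups.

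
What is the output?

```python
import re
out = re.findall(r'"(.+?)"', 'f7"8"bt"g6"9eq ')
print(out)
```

['8', 'g6']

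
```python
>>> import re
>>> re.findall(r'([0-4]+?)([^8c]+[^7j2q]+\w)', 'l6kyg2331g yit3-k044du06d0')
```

[('2', '331g yit3-k044du06d0')]

This matches one or more of a character in [0-4] (lazy) (captured); then one or more of any character except [8c], then one or more of any character except [7j2q], then a word character (captured).
`findall` packs the 2 group values into a tuple for every match.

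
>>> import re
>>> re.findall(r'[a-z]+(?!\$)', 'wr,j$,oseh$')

The negative lookahead/lookbehind blocks any match where the forbidden context is present.
No capturing groups, so `findall` returns the 2 full match strings.

['wr', 'ose']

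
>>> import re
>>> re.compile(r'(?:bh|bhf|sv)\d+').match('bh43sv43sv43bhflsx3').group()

`match` is anchored at position 0; if the pattern doesn't fit there, it returns None.
The match spans [0:4] → 'bh43'.

'bh43'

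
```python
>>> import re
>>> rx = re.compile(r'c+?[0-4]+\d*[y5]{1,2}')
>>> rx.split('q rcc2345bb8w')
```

The pattern matches one or more of a literal 'c' (lazy); then one or more of a character in [0-4], then zero or more of a digit, then 1 to 2 of one of [y5].
`split` removes every match and returns the 2 fragments in between.

['q r', 'bb8w']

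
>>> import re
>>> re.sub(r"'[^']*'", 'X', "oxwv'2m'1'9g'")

Matches: at [4:8] → "'2m'"; at [9:13] → "'9g'".
Each match is replaced by 'X'.

'oxwvX1X'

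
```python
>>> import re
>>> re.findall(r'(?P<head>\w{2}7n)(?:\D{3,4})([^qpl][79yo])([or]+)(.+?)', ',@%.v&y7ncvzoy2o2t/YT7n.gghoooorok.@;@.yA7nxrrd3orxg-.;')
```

Pattern: exactly 2 of a word character, then the literal '7n' (captured as 'head'); then 3 to 4 of a non-digit (non-capturing group); then any character except [qpl], then one of [79yo] (captured); then one or more of one of [or] (captured); then one or more of any character (lazy) (captured).
With the lazy modifier that quantifier settles for the fewest repetitions that let the rest of the pattern succeed (the atoms after it are unaffected and can still be greedy).
Matches: at [19:34] match 'YT7n.gghoooorok', groups = ('YT7n', 'oo', 'ooro', 'k'); at [39:51] match 'yA7nxrrd3orx', groups = ('yA7n', '3o', 'r', 'x').
Multiple groups make `findall` return tuples — one 4-tuple for each match.

[('YT7n', 'oo', 'ooro', 'k'), ('yA7n', '3o', 'r', 'x')]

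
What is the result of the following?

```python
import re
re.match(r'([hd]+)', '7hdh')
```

With `match`, the pattern is implicitly anchored at the beginning.
Here the string doesn't start with a match, so the call returns None.

None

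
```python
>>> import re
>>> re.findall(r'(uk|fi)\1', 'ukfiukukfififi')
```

['uk', 'fi']

`\1` has to match the exact text group 1 already captured.
Matches: at [4:8] match 'ukuk', group 1 = 'uk'; at [8:12] match 'fifi', group 1 = 'fi'.
Because there's exactly one group, `findall` drops the full match and keeps group 1 from each hit.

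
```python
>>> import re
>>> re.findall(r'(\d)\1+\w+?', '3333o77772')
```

A backreference is literal: `\1` must see the identical characters the first group matched.
One capturing group, so `findall` returns just the captured substring from each match — 2 in all.

['3', '7']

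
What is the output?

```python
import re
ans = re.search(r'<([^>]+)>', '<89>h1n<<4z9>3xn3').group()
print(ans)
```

<89>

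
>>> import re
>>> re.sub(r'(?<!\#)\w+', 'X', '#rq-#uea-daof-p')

'#rX-#uX-X-X'

The negative lookaround is zero-width — it rules out positions where the adjacent text would match, without consuming anything.
Each match is replaced by 'X'.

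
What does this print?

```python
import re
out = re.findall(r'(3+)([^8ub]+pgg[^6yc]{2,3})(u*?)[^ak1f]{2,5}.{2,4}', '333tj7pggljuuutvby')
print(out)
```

With the lazy modifier that quantifier settles for the fewest repetitions that let the rest of the pattern succeed (the atoms after it are unaffected and can still be greedy).
`findall` packs the 3 group values into a tuple for every match.

[('333', 'tj7pgglju', '')]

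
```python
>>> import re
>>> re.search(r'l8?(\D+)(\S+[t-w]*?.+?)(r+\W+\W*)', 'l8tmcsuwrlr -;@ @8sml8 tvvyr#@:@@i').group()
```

This matches a literal 'l', then optionally a literal '8'; then one or more of a non-digit (captured); then one or more of a non-whitespace character, then zero or more of a character in [t-w] (lazy), then one or more of any character (lazy) (captured); then one or more of a literal 'r', then one or more of a non-word character, then zero or more of a non-word character (captured).
`re.search` scans for the first position where the pattern succeeds.
The match spans [0:33] → 'l8tmcsuwrlr -;@ @8sml8 tvvyr#@:@@'.
Captured: group 1 = 'tmcsuwrlr -;@ @', group 2 = '8sml8 tvvy', group 3 = 'r#@:@@'.

'l8tmcsuwrlr -;@ @8sml8 tvvyr#@:@@'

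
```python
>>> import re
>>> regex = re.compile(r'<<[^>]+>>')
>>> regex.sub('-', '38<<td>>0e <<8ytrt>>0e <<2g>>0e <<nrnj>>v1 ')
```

'38-0e -0e -0e -v1 '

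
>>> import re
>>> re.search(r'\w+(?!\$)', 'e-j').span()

(0, 1)

The negative lookahead/lookbehind blocks any match where the forbidden context is present.
The match spans [0:1] → 'e'.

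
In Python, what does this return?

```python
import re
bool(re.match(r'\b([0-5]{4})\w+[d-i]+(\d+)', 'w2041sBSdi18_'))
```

False

`re.match` won't scan ahead — the pattern has to work from the very first character.
Here the pattern fails at index 0, so the call returns None, and `bool(None)` is False.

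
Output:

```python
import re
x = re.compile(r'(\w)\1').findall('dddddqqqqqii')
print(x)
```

`\1` is not a pattern — it's the concrete string captured by group 1, re-applied verbatim.
Matches: at [0:2] match 'dd', group 1 = 'd'; at [2:4] match 'dd', group 1 = 'd'; at [5:7] match 'qq', group 1 = 'q'; at [7:9] match 'qq', group 1 = 'q'; at [10:12] match 'ii', group 1 = 'i'.
One capturing group, so `findall` returns just the captured substring from each match — 5 in all.

['d', 'd', 'q', 'q', 'i']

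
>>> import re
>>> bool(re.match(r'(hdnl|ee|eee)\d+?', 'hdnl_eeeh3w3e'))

False

`match` is anchored at position 0; if the pattern doesn't fit there, it returns None.
Here the string doesn't start with a match, so the call returns None, and `bool(None)` is False.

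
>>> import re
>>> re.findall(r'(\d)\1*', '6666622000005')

['6', '2', '0', '5']

After group 1 captures some text, `\1` only succeeds where that same text appears again.
Scanning left to right: at [0:5] match '66666', group 1 = '6'; at [5:7] match '22', group 1 = '2'; at [7:12] match '00000', group 1 = '0'; at [12:13] match '5', group 1 = '5'.
One capturing group, so `findall` returns just the captured substring from each match — 4 in all.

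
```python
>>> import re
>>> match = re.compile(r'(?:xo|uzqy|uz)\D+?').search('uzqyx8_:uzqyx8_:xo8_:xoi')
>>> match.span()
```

The regex engine tests alternatives in the order written; an earlier branch that matches wins even if a later one would match more.
Unlike `match`, `search` isn't anchored — it looks for the pattern anywhere in the string.
The match spans [0:5] → 'uzqyx'.

(0, 5)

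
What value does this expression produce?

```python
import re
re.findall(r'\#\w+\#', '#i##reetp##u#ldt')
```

['#i#', '#reetp#', '#u#']

Since nothing is captured, `findall` lists the 3 matched substrings directly.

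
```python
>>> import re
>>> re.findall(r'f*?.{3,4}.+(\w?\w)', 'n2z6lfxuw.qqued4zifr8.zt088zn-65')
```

['5']

Pattern: zero or more of the literal 'f' (lazy), then 3 to 4 of any character; then one or more of any character; then optionally a word character, then a word character (captured).
Walking the string: at [0:32] match 'n2z6lfxuw.qqued4zifr8.zt088zn-65', group 1 = '5'.
One capturing group, so `findall` returns just the captured substring from the one match — 1 in all.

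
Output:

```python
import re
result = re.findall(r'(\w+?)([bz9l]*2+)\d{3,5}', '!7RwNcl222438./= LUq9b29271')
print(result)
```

This matches one or more of a word character (lazy) (captured); then zero or more of one of [bz9l], then one or more of a literal '2' (captured); then 3 to 5 of a digit.
Walking the string: at [1:13] match '7RwNcl222438', groups = ('7RwNc', 'l222'); at [17:27] match 'LUq9b29271', groups = ('LUq', '9b2').
With 2 capturing groups, `findall` returns a 2-tuple per match.

[('7RwNc', 'l222'), ('LUq', '9b2')]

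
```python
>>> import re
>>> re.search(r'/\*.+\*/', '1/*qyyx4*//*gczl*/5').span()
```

The match spans [1:18] → '/*qyyx4*//*gczl*/'.

(1, 18)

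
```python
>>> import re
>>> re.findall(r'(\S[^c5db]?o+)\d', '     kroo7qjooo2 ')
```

Pattern: a non-whitespace character, then optionally any character except [c5db], then one or more of a literal 'o' (captured); then a digit.
Scanning left to right: at [5:10] match 'kroo7', group 1 = 'kroo'; at [10:16] match 'qjooo2', group 1 = 'qjooo'.
`findall` collects group 1 from each match (2 total).

['kroo', 'qjooo']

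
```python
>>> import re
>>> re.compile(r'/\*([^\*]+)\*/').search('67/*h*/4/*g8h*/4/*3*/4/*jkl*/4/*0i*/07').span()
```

`re.search` tries every starting position until one works.
The match spans [2:7] → '/*h*/'.
Captured: group 1 = 'h'.

(2, 7)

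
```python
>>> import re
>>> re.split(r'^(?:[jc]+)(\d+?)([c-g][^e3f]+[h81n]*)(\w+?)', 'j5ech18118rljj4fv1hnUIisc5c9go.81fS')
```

Pattern: anchored at the start of the string; then one or more of one of [jc] (non-capturing group); then one or more of a digit (lazy) (captured); then a character in [c-g], then one or more of any character except [e3f], then zero or more of one of [h81n] (captured); then one or more of a word character (lazy) (captured).
A `+?`/`*?`/`{m,n}?` starts at its minimum and grows only as far as needed for what follows to match.
Matches to split on: at [0:16] → 'j5ech18118rljj4f'.
`re.split` interleaves the captured-group text with the surrounding fragments.

['', '5', 'ech18118rljj4', 'f', 'v1hnUIisc5c9go.81fS']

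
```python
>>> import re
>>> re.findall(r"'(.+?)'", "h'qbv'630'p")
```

A non-greedy quantifier consumes as few characters as it can — just enough that the remainder of the pattern still matches from where it stops; whatever follows it matches normally.
Scanning left to right: at [1:6] match "'qbv'", group 1 = 'qbv'.
One capturing group, so `findall` returns just the captured substring from the one match — 1 in all.

['qbv']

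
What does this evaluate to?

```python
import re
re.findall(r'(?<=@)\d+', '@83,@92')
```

['83', '92']

Lookahead/lookbehind check context without consuming it, so the matched span excludes the asserted characters.
With no groups in the pattern, `findall` gives back each whole match — 2 here.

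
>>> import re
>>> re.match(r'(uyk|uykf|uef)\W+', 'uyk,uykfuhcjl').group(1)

`re.match` won't scan ahead — the pattern has to work from the very first character.
The match spans [0:4] → 'uyk,'.
Captured: group 1 = 'uyk'.

'uyk'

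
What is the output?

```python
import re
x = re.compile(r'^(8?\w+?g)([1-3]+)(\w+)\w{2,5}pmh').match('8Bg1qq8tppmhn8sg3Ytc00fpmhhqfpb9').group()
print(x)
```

8Bg1qq8tppmhn8sg3Ytc00fpmh

`match` is anchored at position 0; if the pattern doesn't fit there, it returns None.
The match spans [0:26] → '8Bg1qq8tppmhn8sg3Ytc00fpmh'.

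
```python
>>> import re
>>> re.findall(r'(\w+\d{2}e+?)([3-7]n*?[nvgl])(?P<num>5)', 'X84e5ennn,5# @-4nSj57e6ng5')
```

[('4nSj57e', '6ng', '5')]

`findall` packs the 3 group values into a tuple for every match.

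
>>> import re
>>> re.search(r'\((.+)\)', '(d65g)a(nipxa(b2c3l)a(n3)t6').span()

(0, 25)

The match spans [0:25] → '(d65g)a(nipxa(b2c3l)a(n3)'.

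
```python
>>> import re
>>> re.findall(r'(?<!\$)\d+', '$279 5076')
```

['79', '5076']

The negative lookaround is zero-width — it rules out positions where the adjacent text would match, without consuming anything.
With no groups in the pattern, `findall` gives back each whole match — 2 here.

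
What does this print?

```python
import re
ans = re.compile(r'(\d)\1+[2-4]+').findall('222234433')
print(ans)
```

After group 1 captures some text, `\1` only succeeds where that same text appears again.
Scanning left to right: at [0:9] match '222234433', group 1 = '2'.
Because there's exactly one group, `findall` drops the full match and keeps group 1 from the one hit.

['2']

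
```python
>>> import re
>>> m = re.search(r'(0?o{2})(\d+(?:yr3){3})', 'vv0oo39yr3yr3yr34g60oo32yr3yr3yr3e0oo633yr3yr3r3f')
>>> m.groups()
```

('0oo', '39yr3yr3yr3')

The pattern matches optionally the literal '0', then exactly 2 of a literal 'o' (captured); then one or more of a digit, then the literal 'yr3' repeated 3 times (captured).
`re.search` scans for the first position where the pattern succeeds.
The match spans [2:16] → '0oo39yr3yr3yr3'.
Captured: group 1 = '0oo', group 2 = '39yr3yr3yr3'.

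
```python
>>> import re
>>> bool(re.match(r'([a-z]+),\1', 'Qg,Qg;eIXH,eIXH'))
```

`\1` has to match the exact text group 1 already captured.
`re.match` only tries the pattern at the start of the string.
Here position 0 doesn't satisfy it, so the call returns None, and `bool(None)` is False.

False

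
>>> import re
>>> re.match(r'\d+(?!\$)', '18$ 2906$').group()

'1'

`re.match` won't scan ahead — the pattern has to work from the very first character.
The match spans [0:1] → '1'.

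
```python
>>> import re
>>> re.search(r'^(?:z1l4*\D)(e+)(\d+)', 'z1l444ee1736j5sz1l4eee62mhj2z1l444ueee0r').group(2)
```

The match spans [0:12] → 'z1l444ee1736'.
Captured: group 1 = 'e', group 2 = '1736'.

'1736'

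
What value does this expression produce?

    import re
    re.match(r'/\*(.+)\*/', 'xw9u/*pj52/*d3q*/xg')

None

`re.match` won't scan ahead — the pattern has to work from the very first character.
Here position 0 doesn't satisfy it, so the call returns None.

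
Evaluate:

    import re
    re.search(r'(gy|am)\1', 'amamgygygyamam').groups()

The backreference `\1` re-matches whatever the first group consumed, character for character.
`re.search` scans for the first position where the pattern succeeds.
The match spans [0:4] → 'amam'.
Captured: group 1 = 'am'.

('am',)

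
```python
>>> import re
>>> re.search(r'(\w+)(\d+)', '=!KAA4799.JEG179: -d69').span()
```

(2, 9)

The pattern matches one or more of a word character (captured); then one or more of a digit (captured).
`search` walks the string left to right and returns the first match it finds.
The match spans [2:9] → 'KAA4799'.
Captured: group 1 = 'KAA479', group 2 = '9'.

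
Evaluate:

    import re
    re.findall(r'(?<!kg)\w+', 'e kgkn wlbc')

['e', 'kgkn', 'wlbc']

A negative assertion filters positions out without eating any characters.
Scanning left to right: at [0:1] → 'e'; at [2:6] → 'kgkn'; at [7:11] → 'wlbc'.
Since nothing is captured, `findall` lists the 3 matched substrings directly.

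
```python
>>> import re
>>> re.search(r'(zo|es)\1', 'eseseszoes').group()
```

The backreference `\1` re-matches whatever the first group consumed, character for character.
The match spans [0:4] → 'eses'.

'eses'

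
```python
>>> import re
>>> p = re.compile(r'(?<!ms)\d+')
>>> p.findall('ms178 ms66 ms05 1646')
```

['78', '6', '5', '1646']

Because the assertion is negative and zero-width, positions next to the forbidden text are skipped.
Walking the string: at [3:5] → '78'; at [9:10] → '6'; at [14:15] → '5'; at [16:20] → '1646'.
`findall` yields the raw match text (4 of them) because the pattern has no groups.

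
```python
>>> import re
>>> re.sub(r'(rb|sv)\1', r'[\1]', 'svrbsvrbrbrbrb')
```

'svrbsv[rb][rb]'

A backreference is literal: `\1` must see the identical characters the first group matched.
Matches: at [6:10] → 'rbrb'; at [10:14] → 'rbrb'.
The replacement refers to a captured group, so each match is rewritten using its own captured text.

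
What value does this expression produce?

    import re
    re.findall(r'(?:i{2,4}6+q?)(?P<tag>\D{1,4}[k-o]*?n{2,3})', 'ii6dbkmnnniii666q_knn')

['dbkmnnn', '_knn']

This matches 2 to 4 of a literal 'i', then one or more of the literal '6', then optionally the literal 'q' (non-capturing group); then 1 to 4 of a non-digit, then zero or more of a character in [k-o] (lazy), then 2 to 3 of a literal 'n' (captured as 'tag').
Scanning left to right: at [0:10] match 'ii6dbkmnnn', group 1 = 'dbkmnnn'; at [10:21] match 'iii666q_knn', group 1 = '_knn'.
With a single group, `findall` returns only what that group captured — 2 items.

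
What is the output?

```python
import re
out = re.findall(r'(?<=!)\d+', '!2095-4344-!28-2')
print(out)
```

The positive lookaround only admits positions where the adjacent text matches; those characters stay outside the span.
Since nothing is captured, `findall` lists the 2 matched substrings directly.

['2095', '28']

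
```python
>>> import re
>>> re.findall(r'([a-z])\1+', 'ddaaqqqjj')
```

A backreference is literal: `\1` must see the identical characters the first group matched.
One capturing group, so `findall` returns just the captured substring from each match — 4 in all.

['d', 'a', 'q', 'j']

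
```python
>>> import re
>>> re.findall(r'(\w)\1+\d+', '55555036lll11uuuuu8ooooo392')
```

['5', 'l', 'u', 'o']

`\1` is not a pattern — it's the concrete string captured by group 1, re-applied verbatim.
One capturing group, so `findall` returns just the captured substring from each match — 4 in all.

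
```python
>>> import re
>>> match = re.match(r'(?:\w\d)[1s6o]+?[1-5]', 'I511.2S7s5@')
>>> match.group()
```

'I511'

Pattern: a word character, then a digit (non-capturing group); then one or more of one of [1s6o] (lazy), then a character in [1-5].
`re.match` won't scan ahead — the pattern has to work from the very first character.
The match spans [0:4] → 'I511'.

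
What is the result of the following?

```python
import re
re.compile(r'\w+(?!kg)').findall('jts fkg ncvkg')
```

['jts', 'fkg', 'ncvkg']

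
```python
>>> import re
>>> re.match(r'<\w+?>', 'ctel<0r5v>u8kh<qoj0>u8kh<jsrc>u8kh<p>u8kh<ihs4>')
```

None

With `match`, the pattern is implicitly anchored at the beginning.
Here the string doesn't start with a match, so the call returns None.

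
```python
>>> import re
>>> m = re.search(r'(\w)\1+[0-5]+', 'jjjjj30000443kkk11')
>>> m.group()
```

'jjjjj30000443'

`\1` is not a pattern — it's the concrete string captured by group 1, re-applied verbatim.
`search` walks the string left to right and returns the first match it finds.
The match spans [0:13] → 'jjjjj30000443'.
Captured: group 1 = 'j'.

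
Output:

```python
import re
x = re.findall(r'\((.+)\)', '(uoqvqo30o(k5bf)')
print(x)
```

['uoqvqo30o(k5bf']

Matches: at [0:16] match '(uoqvqo30o(k5bf)', group 1 = 'uoqvqo30o(k5bf'.
`findall` collects group 1 from the one match (1 total).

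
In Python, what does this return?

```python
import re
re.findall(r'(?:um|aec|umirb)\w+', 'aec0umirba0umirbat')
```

['aec0umirba0umirbat']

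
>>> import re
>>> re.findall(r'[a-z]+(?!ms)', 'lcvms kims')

`(?!…)`/`(?<!…)` only lets a position through if the neighbouring text does NOT match; no characters are consumed.
With no groups in the pattern, `findall` gives back each whole match — 2 here.

['lcvms', 'kims']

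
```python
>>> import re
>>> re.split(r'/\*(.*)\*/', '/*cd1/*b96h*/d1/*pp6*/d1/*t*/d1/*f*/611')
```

Matches to split on: at [0:36] → '/*cd1/*b96h*/d1/*pp6*/d1/*t*/d1/*f*/'.
The group in the pattern means `split` returns the separators' captures alongside the pieces.

['', 'cd1/*b96h*/d1/*pp6*/d1/*t*/d1/*f', '611']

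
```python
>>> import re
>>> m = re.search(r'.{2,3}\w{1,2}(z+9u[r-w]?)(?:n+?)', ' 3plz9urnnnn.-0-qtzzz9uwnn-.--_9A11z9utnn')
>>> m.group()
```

' 3plz9urn'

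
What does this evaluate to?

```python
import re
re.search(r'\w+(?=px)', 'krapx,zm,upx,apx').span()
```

The `(?=…)`/`(?<=…)` assertion just peeks at neighbouring text; it doesn't advance the match position.
`re.search` tries every starting position until one works.
The match spans [0:3] → 'kra'.

(0, 3)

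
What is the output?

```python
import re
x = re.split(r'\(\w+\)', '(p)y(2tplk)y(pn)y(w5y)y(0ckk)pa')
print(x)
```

Matches to split on: at [0:3] → '(p)'; at [4:11] → '(2tplk)'; at [12:16] → '(pn)'; at [17:22] → '(w5y)'; at [23:29] → '(0ckk)'.
Each match becomes a cut point; 6 segments remain.

['', 'y', 'y', 'y', 'y', 'pa']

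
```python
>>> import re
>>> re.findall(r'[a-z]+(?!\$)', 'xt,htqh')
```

The negative lookahead/lookbehind blocks any match where the forbidden context is present.
No capturing groups, so `findall` returns the 2 full match strings.

['xt', 'htqh']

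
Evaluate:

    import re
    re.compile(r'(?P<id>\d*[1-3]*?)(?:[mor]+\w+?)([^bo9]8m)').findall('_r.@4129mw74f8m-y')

With 2 capturing groups, `findall` returns a 2-tuple per match.

[('4129', 'f8m')]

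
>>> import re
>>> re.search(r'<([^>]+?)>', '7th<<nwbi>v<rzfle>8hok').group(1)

The match spans [3:10] → '<<nwbi>'.
Captured: group 1 = '<nwbi'.

'<nwbi'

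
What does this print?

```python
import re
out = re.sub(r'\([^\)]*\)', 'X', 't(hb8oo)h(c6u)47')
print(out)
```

tXhX47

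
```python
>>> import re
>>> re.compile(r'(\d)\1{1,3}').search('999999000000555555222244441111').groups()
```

A backreference is literal: `\1` must see the identical characters the first group matched.
Unlike `match`, `search` isn't anchored — it looks for the pattern anywhere in the string.
The match spans [0:4] → '9999'.
Captured: group 1 = '9'.

('9',)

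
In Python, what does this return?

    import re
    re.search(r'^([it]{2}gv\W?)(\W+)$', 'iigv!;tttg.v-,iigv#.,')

None

Pattern: anchored at the start of the string; then exactly 2 of one of [it], then the literal 'gv', then optionally a non-word character (captured); then one or more of a non-word character (captured); then anchored at the end.
`search` walks the string left to right and returns the first match it finds.
Here no position works, so the call returns None.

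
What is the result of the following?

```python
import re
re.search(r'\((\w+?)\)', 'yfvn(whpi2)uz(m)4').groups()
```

('whpi2',)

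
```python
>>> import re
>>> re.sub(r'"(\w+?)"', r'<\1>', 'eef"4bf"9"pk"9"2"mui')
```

'eef<4bf>9<pk>9<2>mui'

The replacement refers to a captured group, so each match is rewritten using its own captured text.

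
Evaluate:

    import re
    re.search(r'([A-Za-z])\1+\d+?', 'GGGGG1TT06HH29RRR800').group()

`\1` is not a pattern — it's the concrete string captured by group 1, re-applied verbatim.
`re.search` scans for the first position where the pattern succeeds.
The match spans [0:6] → 'GGGGG1'.
Captured: group 1 = 'G'.

'GGGGG1'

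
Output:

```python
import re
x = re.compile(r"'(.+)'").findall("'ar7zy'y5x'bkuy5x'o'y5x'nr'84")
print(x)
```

["ar7zy'y5x'bkuy5x'o'y5x'nr"]

Because there's exactly one group, `findall` drops the full match and keeps group 1 from the one hit.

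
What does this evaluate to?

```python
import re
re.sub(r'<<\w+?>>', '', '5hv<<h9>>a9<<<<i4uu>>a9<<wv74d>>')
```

'5hva9<<a9'

Each match is replaced by ''.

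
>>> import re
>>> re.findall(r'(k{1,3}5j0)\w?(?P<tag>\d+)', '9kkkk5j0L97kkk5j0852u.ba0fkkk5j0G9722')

This matches 1 to 3 of the literal 'k', then the literal '5j0' (captured); then optionally a word character; then one or more of a digit (captured as 'tag').
Walking the string: at [2:11] match 'kkk5j0L97', groups = ('kkk5j0', '97'); at [11:20] match 'kkk5j0852', groups = ('kkk5j0', '52'); at [26:37] match 'kkk5j0G9722', groups = ('kkk5j0', '9722').
With 2 capturing groups, `findall` returns a 2-tuple per match.

[('kkk5j0', '97'), ('kkk5j0', '52'), ('kkk5j0', '9722')]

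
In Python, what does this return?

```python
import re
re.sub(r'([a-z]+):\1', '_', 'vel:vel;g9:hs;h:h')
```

'_;g9:hs;_'

A backreference is literal: `\1` must see the identical characters the first group matched.
Matches: at [0:7] → 'vel:vel'; at [14:17] → 'h:h'.
Every occurrence is swapped for '_'.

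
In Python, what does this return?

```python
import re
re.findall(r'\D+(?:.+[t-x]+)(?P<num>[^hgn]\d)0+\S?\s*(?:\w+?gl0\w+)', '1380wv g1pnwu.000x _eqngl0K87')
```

['.0']

This matches one or more of a non-digit; then one or more of any character, then one or more of a character in [t-x] (non-capturing group); then any character except [hgn], then a digit (captured as 'num'); then one or more of the literal '0', then optionally a non-whitespace character, then zero or more of whitespace; then one or more of a word character (lazy), then the literal 'gl0', then one or more of a word character (non-capturing group).
Walking the string: at [4:29] match 'wv g1pnwu.000x _eqngl0K87', group 1 = '.0'.
With a single group, `findall` returns only what that group captured — 1 item.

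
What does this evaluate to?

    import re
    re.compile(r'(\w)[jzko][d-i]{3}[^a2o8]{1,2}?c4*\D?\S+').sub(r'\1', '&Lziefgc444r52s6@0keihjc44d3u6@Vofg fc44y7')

'&L fc44y7'

Pattern: a word character (captured); then one of [jzko]; then exactly 3 of a character in [d-i], then 1 to 2 of any character except [a2o8] (lazy); then the literal 'c', then zero or more of the literal '4', then optionally a non-digit; then one or more of a non-whitespace character.
Matches: at [1:35] → 'Lziefgc444r52s6@0keihjc44d3u6@Vofg'.
Each match is replaced using the text its own group 1 captured.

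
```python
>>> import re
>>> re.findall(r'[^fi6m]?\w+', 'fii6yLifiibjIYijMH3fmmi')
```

This matches optionally any character except [fi6m]; then one or more of a word character.
`findall` yields the raw match text (1 of them) because the pattern has no groups.

['fii6yLifiibjIYijMH3fmmi']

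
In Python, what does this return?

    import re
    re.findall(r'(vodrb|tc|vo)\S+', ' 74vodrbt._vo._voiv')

['vodrb']

Branches in `(...|...)` are attempted left-to-right; the first branch that allows the whole pattern to succeed is taken.
Walking the string: at [3:19] match 'vodrbt._vo._voiv', group 1 = 'vodrb'.
`findall` collects group 1 from the one match (1 total).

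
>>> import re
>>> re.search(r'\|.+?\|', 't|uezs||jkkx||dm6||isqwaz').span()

(1, 7)

`search` walks the string left to right and returns the first match it finds.
The match spans [1:7] → '|uezs|'.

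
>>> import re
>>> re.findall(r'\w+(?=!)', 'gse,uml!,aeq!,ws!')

['uml', 'aeq', 'ws']

The `(?=…)`/`(?<=…)` assertion just peeks at neighbouring text; it doesn't advance the match position.
Since nothing is captured, `findall` lists the 3 matched substrings directly.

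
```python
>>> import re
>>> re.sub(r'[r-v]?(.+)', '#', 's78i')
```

'#'

Pattern: optionally a character in [r-v]; then one or more of any character (captured).
Matches: at [0:4] → 's78i'.
Each match is replaced by '#'.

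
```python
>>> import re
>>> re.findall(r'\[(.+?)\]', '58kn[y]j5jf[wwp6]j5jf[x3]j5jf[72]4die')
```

Scanning left to right: at [4:7] match '[y]', group 1 = 'y'; at [11:17] match '[wwp6]', group 1 = 'wwp6'; at [21:25] match '[x3]', group 1 = 'x3'; at [29:33] match '[72]', group 1 = '72'.
One capturing group, so `findall` returns just the captured substring from each match — 4 in all.

['y', 'wwp6', 'x3', '72']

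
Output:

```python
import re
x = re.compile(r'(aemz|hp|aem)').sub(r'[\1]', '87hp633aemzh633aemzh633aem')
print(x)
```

Alternation tries branches left to right and keeps the first one that lets the overall match succeed at that position.
Matches: at [2:4] → 'hp'; at [7:11] → 'aemz'; at [15:19] → 'aemz'; at [23:26] → 'aem'.
Each match is replaced using the text its own group 1 captured.

87[hp]633[aemz]h633[aemz]h633[aem]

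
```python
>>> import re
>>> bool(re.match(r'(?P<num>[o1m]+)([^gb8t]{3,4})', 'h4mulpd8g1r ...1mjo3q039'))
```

False

`re.match` won't scan ahead — the pattern has to work from the very first character.
Here the string doesn't start with a match, so the call returns None, and `bool(None)` is False.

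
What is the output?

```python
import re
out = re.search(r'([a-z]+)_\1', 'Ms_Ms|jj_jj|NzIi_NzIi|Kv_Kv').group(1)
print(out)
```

jj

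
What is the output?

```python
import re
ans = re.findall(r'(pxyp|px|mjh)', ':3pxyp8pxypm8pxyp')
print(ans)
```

['pxyp', 'pxyp', 'pxyp']

Alternation tries branches left to right and keeps the first one that lets the overall match succeed at that position.
With a single group, `findall` returns only what that group captured — 3 items.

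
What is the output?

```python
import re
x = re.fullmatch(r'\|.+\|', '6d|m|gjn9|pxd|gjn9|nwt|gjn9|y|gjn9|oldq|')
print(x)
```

None

`re.fullmatch` is like wrapping the pattern in `^…$` (in single-line mode).
Here the pattern can't cover the whole string, so the call returns None.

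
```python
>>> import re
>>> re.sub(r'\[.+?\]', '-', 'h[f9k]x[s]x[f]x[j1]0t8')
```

'h-x-x-x-0t8'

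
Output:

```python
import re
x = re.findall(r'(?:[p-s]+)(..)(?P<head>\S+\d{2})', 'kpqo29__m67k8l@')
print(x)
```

[('o2', '9__m67')]

Pattern: one or more of a character in [p-s] (non-capturing group); then any character, then any character (captured); then one or more of a non-whitespace character, then exactly 2 of a digit (captured as 'head').
Walking the string: at [1:11] match 'pqo29__m67', groups = ('o2', '9__m67').
`findall` packs the 2 group values into a tuple for every match.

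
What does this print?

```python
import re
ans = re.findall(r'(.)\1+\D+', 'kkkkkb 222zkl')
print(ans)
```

['k', '2']

`\1` has to match the exact text group 1 already captured.
Walking the string: at [0:7] match 'kkkkkb ', group 1 = 'k'; at [7:13] match '222zkl', group 1 = '2'.
With a single group, `findall` returns only what that group captured — 2 items.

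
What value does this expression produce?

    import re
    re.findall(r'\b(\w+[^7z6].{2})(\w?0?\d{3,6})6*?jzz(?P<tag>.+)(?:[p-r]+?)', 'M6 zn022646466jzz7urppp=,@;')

[('M6 zn', '0226464', '7urpp')]

Pattern: a word boundary (`\b`, zero-width); then one or more of a word character, then any character except [7z6], then exactly 2 of any character (captured); then optionally a word character, then optionally a literal '0', then 3 to 6 of a digit (captured); then zero or more of the literal '6' (lazy), then the literal 'jzz'; then one or more of any character (captured as 'tag'); then one or more of a character in [p-r] (lazy) (non-capturing group).
Matches: at [0:23] match 'M6 zn022646466jzz7urppp', groups = ('M6 zn', '0226464', '7urpp').
With 3 capturing groups, `findall` returns a 3-tuple per match.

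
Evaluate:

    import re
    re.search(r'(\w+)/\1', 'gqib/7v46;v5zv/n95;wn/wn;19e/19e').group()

'wn/wn'

After group 1 captures some text, `\1` only succeeds where that same text appears again.
`re.search` tries every starting position until one works.
The match spans [19:24] → 'wn/wn'.
Captured: group 1 = 'wn'.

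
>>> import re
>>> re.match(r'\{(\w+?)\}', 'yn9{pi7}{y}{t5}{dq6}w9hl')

None

`match` is anchored at position 0; if the pattern doesn't fit there, it returns None.
Here position 0 doesn't satisfy it, so the call returns None.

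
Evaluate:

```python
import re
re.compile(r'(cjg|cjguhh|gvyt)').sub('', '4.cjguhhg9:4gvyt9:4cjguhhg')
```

Alternation isn't longest-match — the leftmost alternative that fits at this position is chosen.
Matches: at [2:5] → 'cjg'; at [12:16] → 'gvyt'; at [19:22] → 'cjg'.
Every occurrence is swapped for ''.

'4.uhhg9:49:4uhhg'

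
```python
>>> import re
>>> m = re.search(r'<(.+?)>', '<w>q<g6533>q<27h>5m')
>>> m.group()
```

With the lazy modifier that quantifier settles for the fewest repetitions that let the rest of the pattern succeed (the atoms after it are unaffected and can still be greedy).
The match spans [0:3] → '<w>'.

'<w>'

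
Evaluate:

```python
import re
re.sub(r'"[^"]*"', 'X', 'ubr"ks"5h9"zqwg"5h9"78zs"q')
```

'ubrX5h9X5h9Xq'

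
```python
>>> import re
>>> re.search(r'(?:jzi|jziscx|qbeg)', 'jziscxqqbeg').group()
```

'jzi'

`|` is ordered: at each position the engine commits to the first alternative that works.
Unlike `match`, `search` isn't anchored — it looks for the pattern anywhere in the string.
The match spans [0:3] → 'jzi'.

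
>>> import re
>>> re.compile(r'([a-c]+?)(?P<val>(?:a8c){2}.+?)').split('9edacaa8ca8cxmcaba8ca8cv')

['9ed', 'aca', 'a8ca8cx', 'm', 'cab', 'a8ca8cv', '']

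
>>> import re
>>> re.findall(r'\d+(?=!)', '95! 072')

['95']

The positive lookaround only admits positions where the adjacent text matches; those characters stay outside the span.
Walking the string: at [0:2] → '95'.
`findall` yields the raw match text (1 of them) because the pattern has no groups.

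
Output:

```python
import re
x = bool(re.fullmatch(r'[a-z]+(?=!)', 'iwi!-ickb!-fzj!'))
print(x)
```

False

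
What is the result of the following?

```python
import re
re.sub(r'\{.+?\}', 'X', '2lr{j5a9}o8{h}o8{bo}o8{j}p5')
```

'2lrXo8Xo8Xo8Xp5'

Every occurrence is swapped for 'X'.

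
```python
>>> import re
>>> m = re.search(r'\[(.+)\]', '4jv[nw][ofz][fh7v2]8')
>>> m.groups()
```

`search` walks the string left to right and returns the first match it finds.
The match spans [3:19] → '[nw][ofz][fh7v2]'.
Captured: group 1 = 'nw][ofz][fh7v2'.

('nw][ofz][fh7v2',)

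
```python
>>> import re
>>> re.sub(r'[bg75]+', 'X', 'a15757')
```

'a1X'

This matches one or more of one of [bg75].
Matches: at [2:6] → '5757'.
Every occurrence is swapped for 'X'.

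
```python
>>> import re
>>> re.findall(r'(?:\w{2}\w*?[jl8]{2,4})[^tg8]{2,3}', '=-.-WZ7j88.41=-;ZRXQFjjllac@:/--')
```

`findall` yields the raw match text (2 of them) because the pattern has no groups.

['WZ7j88.41', 'ZRXQFjjllac@']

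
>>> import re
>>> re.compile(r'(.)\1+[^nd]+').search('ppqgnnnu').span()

`\1` is not a pattern — it's the concrete string captured by group 1, re-applied verbatim.
`search` walks the string left to right and returns the first match it finds.
The match spans [0:4] → 'ppqg'.
Captured: group 1 = 'p'.

(0, 4)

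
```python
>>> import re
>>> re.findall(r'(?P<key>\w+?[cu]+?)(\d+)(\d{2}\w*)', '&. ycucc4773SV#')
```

[('ycucc', '47', '73SV')]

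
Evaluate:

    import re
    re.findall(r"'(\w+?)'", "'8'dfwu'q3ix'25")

['8', 'q3ix']

Scanning left to right: at [0:3] match "'8'", group 1 = '8'; at [7:13] match "'q3ix'", group 1 = 'q3ix'.
`findall` collects group 1 from each match (2 total).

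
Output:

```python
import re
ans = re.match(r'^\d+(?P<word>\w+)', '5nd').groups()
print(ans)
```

('nd',)

The match spans [0:3] → '5nd'.
Captured: group 1 = 'nd'.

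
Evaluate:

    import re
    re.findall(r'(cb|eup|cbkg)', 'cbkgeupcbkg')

['cb', 'eup', 'cb']

Alternation tries branches left to right and keeps the first one that lets the overall match succeed at that position.
Walking the string: at [0:2] match 'cb', group 1 = 'cb'; at [4:7] match 'eup', group 1 = 'eup'; at [7:9] match 'cb', group 1 = 'cb'.
With a single group, `findall` returns only what that group captured — 3 items.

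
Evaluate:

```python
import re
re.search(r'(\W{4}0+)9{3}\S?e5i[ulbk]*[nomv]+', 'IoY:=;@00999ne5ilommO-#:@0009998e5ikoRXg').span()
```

(3, 20)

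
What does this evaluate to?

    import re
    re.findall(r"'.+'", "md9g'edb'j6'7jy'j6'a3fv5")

Scanning left to right: at [4:19] → "'edb'j6'7jy'j6'".
`findall` yields the raw match text (1 of them) because the pattern has no groups.

["'edb'j6'7jy'j6'"]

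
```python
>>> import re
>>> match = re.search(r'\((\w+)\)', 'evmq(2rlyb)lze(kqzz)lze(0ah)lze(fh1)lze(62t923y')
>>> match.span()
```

`search` walks the string left to right and returns the first match it finds.
The match spans [4:11] → '(2rlyb)'.
Captured: group 1 = '2rlyb'.

(4, 11)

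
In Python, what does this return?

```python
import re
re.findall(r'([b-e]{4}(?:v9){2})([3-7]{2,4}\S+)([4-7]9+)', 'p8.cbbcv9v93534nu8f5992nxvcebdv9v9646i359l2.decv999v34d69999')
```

[('cbbcv9v9', '3534nu8f5992nxvcebdv9v9646i359l2.decv999v34d', '69999')]

The pattern matches exactly 4 of a character in [b-e], then the literal 'v9' repeated 2 times (captured); then 2 to 4 of a character in [3-7], then one or more of a non-whitespace character (captured); then a character in [4-7], then one or more of the literal '9' (captured).
Scanning left to right: at [3:60] match 'cbbcv9v93534nu8f5992nxvcebdv9v9646i359l2.decv999v34d69999', groups = ('cbbcv9v9', '3534nu8f5992nxvcebdv9v9646i359l2.decv999v34d', '69999').
3 groups means the one result is a tuple of 3 captured strings — 1 here.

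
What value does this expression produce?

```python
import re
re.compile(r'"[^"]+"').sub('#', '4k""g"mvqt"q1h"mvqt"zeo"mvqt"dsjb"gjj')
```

Every occurrence is swapped for '#'.

'4k"#mvqt#mvqt#mvqt#gjj'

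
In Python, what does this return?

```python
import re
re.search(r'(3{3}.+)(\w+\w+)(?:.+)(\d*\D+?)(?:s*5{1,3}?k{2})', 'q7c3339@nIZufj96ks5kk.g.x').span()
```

(3, 21)

Pattern: exactly 3 of a literal '3', then one or more of any character (captured); then one or more of a word character, then one or more of a word character (captured); then one or more of any character (non-capturing group); then zero or more of a digit, then one or more of a non-digit (lazy) (captured); then zero or more of a literal 's', then 1 to 3 of a literal '5' (lazy), then exactly 2 of a literal 'k' (non-capturing group).
The match spans [3:21] → '3339@nIZufj96ks5kk'.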